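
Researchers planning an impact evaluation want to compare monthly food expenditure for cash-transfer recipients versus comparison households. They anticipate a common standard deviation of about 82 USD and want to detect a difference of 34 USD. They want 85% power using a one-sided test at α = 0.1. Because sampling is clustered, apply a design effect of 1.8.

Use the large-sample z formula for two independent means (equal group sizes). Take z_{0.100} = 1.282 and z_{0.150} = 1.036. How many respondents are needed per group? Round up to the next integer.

n = (z_α + z_β)² · (σ₁² + σ₂²) / δ²
  = (1.282 + 1.036)² · (2·82² = 13448) / 34²
  = 5.3731 · 13448 / 1156
  = 62.51
Design effect: 1.8 × 62.51 = 112.51.
Round up → n = 113 per group.

n = 113 per group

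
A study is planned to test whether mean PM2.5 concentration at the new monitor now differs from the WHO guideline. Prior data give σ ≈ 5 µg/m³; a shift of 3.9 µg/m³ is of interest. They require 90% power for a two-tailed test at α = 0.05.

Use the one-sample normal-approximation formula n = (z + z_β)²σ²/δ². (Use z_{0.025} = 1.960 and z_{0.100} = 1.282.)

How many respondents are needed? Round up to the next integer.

n = 18

n = (z_{α/2} + z_β)² · σ² / δ²
  = (1.960 + 1.282)² · 5² / 3.9²
  = 10.5106 · 25 / 15.21
  = 17.28
Round up → n = 18.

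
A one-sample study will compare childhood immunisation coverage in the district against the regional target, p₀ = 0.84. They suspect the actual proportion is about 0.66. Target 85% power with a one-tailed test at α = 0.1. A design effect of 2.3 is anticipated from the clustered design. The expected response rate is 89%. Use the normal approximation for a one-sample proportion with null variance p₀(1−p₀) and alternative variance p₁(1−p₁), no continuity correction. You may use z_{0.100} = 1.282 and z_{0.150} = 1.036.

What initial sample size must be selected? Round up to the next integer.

n = [z_α·√(p₀q₀) + z_β·√(p₁q₁)]² / (p₁ − p₀)²
  = [1.282·√(0.84·0.16) + 1.036·√(0.66·0.34)]² / (-0.18)²
  = [1.282·0.3666 + 1.036·0.4737]² / 0.0324
  = [0.9608]² / 0.0324
  = 28.49
Design effect: 2.3 × 28.49 = 65.52.
Adjust for 89% response: 65.52 / 0.89 = 73.62.
Round up → n = 74.

n = 74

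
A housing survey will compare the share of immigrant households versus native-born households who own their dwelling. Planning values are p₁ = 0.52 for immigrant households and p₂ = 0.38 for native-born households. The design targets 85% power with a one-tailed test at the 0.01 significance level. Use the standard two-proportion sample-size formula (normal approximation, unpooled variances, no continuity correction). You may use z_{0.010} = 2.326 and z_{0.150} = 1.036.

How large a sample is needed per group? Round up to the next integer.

n = 280 per group

n = (z_α + z_β)² · [p₁(1−p₁) + p₂(1−p₂)] / (p₁ − p₂)²
  = (2.326 + 1.036)² · (0.52·0.48 + 0.38·0.62) / (0.14)²
  = (3.362)² · (0.2496 + 0.2356) / 0.0196
  = 11.3030 · 0.4852 / 0.0196
  = 279.81
Round up → n = 280 per group.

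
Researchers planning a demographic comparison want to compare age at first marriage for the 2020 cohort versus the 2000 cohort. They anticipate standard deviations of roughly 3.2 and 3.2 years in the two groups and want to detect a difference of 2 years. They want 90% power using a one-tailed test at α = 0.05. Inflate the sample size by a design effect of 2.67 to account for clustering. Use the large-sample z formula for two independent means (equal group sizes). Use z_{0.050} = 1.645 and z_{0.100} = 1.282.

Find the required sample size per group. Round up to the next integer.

n = (z_α + z_β)² · (σ₁² + σ₂²) / δ²
  = (1.645 + 1.282)² · (3.2² + 3.2² = 20.48) / 2²
  = 8.5673 · 20.48 / 4
  = 43.86
Design effect: 2.67 × 43.86 = 117.12.
Round up → n = 118 per group.

n = 118 per group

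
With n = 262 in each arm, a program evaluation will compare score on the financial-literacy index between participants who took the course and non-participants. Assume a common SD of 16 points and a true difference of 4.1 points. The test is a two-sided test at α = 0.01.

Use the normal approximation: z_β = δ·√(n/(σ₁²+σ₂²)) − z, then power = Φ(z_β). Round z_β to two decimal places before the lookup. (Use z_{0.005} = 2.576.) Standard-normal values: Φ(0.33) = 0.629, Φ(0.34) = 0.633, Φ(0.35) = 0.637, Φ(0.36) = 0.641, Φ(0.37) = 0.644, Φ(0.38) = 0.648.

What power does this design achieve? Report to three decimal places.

z_β = δ·√(n/(σ₁²+σ₂²)) − z_{α/2}
    = 4.1 · √(262/512) − 2.576
    = 4.1 · 0.71535 − 2.576
    = 2.9329 − 2.576 = 0.3569 → 0.36
Power = Φ(0.36) = 0.641.

Power ≈ 0.641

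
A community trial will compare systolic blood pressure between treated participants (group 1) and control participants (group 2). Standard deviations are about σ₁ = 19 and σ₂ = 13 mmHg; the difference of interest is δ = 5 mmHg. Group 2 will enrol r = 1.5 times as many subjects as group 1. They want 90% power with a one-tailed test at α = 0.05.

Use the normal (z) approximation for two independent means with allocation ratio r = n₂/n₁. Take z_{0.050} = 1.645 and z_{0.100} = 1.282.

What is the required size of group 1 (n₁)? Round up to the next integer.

n₁ = 163

n₁ = (z_α + z_β)² · (σ₁² + σ₂²/r) / δ²
   = (1.645 + 1.282)² · (19² + 13²/1.5) / 5²
   = 8.5673 · (361 + 112.6667) / 25
   = 8.5673 · 473.6667 / 25
   = 162.32
Round up → n₁ = 163; n₂ = r·n₁ = 1.5 × 163 = 245.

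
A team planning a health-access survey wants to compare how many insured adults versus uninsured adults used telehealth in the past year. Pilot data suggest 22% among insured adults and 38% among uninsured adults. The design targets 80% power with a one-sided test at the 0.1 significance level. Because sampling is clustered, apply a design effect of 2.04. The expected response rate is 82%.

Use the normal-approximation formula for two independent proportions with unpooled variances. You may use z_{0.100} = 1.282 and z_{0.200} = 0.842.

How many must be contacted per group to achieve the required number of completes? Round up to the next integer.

n = 179 per group

n = (z_α + z_β)² · [p₁(1−p₁) + p₂(1−p₂)] / (p₁ − p₂)²
  = (1.282 + 0.842)² · (0.22·0.78 + 0.38·0.62) / (-0.16)²
  = (2.124)² · (0.1716 + 0.2356) / 0.0256
  = 4.5114 · 0.4072 / 0.0256
  = 71.76
Design effect: 2.04 × 71.76 = 146.39.
Adjust for 82% response: 146.39 / 0.82 = 178.52.
Round up → n = 179 per group.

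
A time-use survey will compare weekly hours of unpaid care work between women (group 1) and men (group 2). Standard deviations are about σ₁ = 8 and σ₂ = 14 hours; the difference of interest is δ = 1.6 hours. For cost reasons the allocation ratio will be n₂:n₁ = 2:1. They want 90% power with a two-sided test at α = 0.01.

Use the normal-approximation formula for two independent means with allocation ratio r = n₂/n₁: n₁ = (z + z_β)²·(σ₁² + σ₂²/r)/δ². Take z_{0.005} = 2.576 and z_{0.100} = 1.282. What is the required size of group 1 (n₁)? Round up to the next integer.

n₁ = (z_{α/2} + z_β)² · (σ₁² + σ₂²/r) / δ²
   = (2.576 + 1.282)² · (8² + 14²/2) / 1.6²
   = 14.8842 · (64 + 98) / 2.56
   = 14.8842 · 162 / 2.56
   = 941.89
Round up → n₁ = 942; n₂ = r·n₁ = 2 × 942 = 1884.

n₁ = 942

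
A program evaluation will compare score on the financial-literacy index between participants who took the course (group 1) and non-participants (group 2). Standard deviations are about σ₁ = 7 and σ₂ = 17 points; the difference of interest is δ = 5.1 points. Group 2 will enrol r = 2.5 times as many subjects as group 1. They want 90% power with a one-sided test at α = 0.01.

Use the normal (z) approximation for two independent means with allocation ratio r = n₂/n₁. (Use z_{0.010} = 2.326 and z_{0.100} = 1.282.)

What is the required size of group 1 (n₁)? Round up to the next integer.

n₁ = (z_α + z_β)² · (σ₁² + σ₂²/r) / δ²
   = (2.326 + 1.282)² · (7² + 17²/2.5) / 5.1²
   = 13.0177 · (49 + 115.6) / 26.01
   = 13.0177 · 164.6 / 26.01
   = 82.38
Round up → n₁ = 83; n₂ = r·n₁ = 2.5 × 83 = 208.

n₁ = 83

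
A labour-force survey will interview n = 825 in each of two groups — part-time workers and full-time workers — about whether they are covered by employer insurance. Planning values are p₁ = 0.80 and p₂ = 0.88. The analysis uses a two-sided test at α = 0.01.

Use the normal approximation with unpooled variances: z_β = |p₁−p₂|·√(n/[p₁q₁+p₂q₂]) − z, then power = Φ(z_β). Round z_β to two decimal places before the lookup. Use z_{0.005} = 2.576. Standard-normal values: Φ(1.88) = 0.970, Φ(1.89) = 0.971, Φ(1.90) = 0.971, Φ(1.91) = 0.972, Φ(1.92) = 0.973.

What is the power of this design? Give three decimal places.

Power ≈ 0.970

z_β = |p₁−p₂|·√(n/[p₁q₁+p₂q₂]) − z_{α/2}
    = 0.08 · √(825/0.2656) − 2.576
    = 0.08 · 55.7331 − 2.576
    = 4.4586 − 2.576 = 1.8826 → 1.88
Power = Φ(1.88) = 0.970.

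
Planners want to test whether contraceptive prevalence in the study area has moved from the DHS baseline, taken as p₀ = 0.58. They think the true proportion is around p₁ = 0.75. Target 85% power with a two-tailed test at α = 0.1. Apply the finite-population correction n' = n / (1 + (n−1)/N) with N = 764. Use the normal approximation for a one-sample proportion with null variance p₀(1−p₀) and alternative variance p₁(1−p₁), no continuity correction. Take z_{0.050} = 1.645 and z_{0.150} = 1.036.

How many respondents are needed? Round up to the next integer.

n = 52

n = [z_{α/2}·√(p₀q₀) + z_β·√(p₁q₁)]² / (p₁ − p₀)²
  = [1.645·√(0.58·0.42) + 1.036·√(0.75·0.25)]² / (0.17)²
  = [1.645·0.4936 + 1.036·0.4330]² / 0.0289
  = [1.2605]² / 0.0289
  = 54.98
Finite-population correction (N = 764): 54.98 / (1 + (54.98 − 1)/764) = 51.35.
Round up → n = 52.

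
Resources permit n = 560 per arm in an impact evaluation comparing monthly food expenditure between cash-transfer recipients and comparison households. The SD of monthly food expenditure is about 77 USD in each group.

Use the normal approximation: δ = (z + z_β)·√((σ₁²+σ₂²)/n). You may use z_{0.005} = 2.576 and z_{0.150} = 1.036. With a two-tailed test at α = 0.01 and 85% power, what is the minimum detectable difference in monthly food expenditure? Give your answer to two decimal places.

δ = (z_{α/2} + z_β) · √((σ₁²+σ₂²)/n)
  = (2.576 + 1.036) · √(11858/560)
  = 3.612 · √21.175
  = 3.612 · 4.6016
  = 16.6211

Minimum detectable difference ≈ 16.62 USD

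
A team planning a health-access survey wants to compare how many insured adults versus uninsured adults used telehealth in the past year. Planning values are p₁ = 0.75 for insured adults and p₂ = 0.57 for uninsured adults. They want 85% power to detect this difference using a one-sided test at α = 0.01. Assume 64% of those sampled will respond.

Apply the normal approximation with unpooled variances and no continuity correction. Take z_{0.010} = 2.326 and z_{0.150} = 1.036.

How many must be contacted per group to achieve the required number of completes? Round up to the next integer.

n = 236 per group

n = (z_α + z_β)² · [p₁(1−p₁) + p₂(1−p₂)] / (p₁ − p₂)²
  = (2.326 + 1.036)² · (0.75·0.25 + 0.57·0.43) / (0.18)²
  = (3.362)² · (0.1875 + 0.2451) / 0.0324
  = 11.3030 · 0.4326 / 0.0324
  = 150.92
Adjust for 64% response: 150.92 / 0.64 = 235.81.
Round up → n = 236 per group.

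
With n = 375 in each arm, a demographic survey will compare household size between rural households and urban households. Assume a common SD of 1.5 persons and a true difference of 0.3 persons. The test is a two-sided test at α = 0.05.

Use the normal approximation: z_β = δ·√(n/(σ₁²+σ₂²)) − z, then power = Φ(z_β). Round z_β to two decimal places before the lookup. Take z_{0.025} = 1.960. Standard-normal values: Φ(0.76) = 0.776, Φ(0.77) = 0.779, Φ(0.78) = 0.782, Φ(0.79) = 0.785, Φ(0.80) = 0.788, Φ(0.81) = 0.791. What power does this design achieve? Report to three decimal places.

z_β = δ·√(n/(σ₁²+σ₂²)) − z_{α/2}
    = 0.3 · √(375/4.5) − 1.960
    = 0.3 · 9.12871 − 1.960
    = 2.7386 − 1.960 = 0.7786 → 0.78
Power = Φ(0.78) = 0.782.

Power ≈ 0.782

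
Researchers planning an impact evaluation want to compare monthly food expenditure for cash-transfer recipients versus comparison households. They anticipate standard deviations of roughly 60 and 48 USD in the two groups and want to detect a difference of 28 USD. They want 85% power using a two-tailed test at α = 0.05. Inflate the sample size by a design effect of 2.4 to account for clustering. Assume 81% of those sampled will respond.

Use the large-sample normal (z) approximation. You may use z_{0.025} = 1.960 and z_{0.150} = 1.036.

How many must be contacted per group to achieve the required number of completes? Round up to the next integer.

n = 201 per group

n = (z_{α/2} + z_β)² · (σ₁² + σ₂²) / δ²
  = (1.960 + 1.036)² · (60² + 48² = 5904) / 28²
  = 8.9760 · 5904 / 784
  = 67.59
Design effect: 2.4 × 67.59 = 162.23.
Adjust for 81% response: 162.23 / 0.81 = 200.28.
Round up → n = 201 per group.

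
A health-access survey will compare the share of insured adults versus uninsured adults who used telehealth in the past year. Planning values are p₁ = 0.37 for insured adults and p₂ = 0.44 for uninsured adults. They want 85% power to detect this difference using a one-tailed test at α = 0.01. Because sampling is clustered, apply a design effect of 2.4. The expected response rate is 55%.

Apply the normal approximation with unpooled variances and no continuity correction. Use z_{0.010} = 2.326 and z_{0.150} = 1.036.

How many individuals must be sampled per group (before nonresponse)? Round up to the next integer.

n = (z_α + z_β)² · [p₁(1−p₁) + p₂(1−p₂)] / (p₁ − p₂)²
  = (2.326 + 1.036)² · (0.37·0.63 + 0.44·0.56) / (-0.07)²
  = (3.362)² · (0.2331 + 0.2464) / 0.0049
  = 11.3030 · 0.4795 / 0.0049
  = 1106.08
Design effect: 2.4 × 1106.08 = 2654.60.
Adjust for 55% response: 2654.60 / 0.55 = 4826.55.
Round up → n = 4827 per group.

n = 4827 per group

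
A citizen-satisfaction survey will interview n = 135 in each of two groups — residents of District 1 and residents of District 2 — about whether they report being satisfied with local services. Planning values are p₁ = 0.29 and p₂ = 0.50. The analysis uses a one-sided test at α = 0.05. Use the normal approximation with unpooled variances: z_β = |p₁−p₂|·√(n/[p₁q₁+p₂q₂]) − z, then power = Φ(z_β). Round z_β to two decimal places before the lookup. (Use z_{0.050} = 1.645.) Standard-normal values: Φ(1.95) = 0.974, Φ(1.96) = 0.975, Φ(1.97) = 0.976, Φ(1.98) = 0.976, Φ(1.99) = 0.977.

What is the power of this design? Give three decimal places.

z_β = |p₁−p₂|·√(n/[p₁q₁+p₂q₂]) − z_α
    = 0.21 · √(135/0.4559) − 1.645
    = 0.21 · 17.2081 − 1.645
    = 3.6137 − 1.645 = 1.9687 → 1.97
Power = Φ(1.97) = 0.976.

Power ≈ 0.976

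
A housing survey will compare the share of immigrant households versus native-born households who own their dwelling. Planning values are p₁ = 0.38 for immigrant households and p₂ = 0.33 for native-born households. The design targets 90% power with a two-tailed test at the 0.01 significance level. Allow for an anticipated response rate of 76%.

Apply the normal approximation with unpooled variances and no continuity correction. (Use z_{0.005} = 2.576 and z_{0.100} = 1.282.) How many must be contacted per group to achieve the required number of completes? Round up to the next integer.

n = (z_{α/2} + z_β)² · [p₁(1−p₁) + p₂(1−p₂)] / (p₁ − p₂)²
  = (2.576 + 1.282)² · (0.38·0.62 + 0.33·0.67) / (0.05)²
  = (3.858)² · (0.2356 + 0.2211) / 0.0025
  = 14.8842 · 0.4567 / 0.0025
  = 2719.04
Adjust for 76% response: 2719.04 / 0.76 = 3577.68.
Round up → n = 3578 per group.

n = 3578 per group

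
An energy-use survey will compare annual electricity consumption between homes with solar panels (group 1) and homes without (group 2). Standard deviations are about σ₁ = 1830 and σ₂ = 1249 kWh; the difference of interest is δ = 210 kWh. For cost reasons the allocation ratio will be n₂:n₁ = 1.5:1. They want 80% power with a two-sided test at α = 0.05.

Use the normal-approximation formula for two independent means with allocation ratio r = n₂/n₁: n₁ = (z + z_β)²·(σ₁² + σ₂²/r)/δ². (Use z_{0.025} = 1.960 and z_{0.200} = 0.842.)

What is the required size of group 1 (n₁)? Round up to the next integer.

n₁ = (z_{α/2} + z_β)² · (σ₁² + σ₂²/r) / δ²
   = (1.960 + 0.842)² · (1830² + 1249²/1.5) / 210²
   = 7.8512 · (3348900 + 1040000.7) / 44100
   = 7.8512 · 4388900.7 / 44100
   = 781.36
Round up → n₁ = 782; n₂ = r·n₁ = 1.5 × 782 = 1173.

n₁ = 782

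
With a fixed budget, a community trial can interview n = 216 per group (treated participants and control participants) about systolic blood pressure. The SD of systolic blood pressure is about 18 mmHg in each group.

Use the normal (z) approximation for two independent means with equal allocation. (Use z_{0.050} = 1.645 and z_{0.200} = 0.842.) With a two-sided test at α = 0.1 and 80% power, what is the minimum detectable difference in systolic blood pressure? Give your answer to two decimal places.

Minimum detectable difference ≈ 4.31 mmHg

δ = (z_{α/2} + z_β) · √((σ₁²+σ₂²)/n)
  = (1.645 + 0.842) · √(648/216)
  = 2.487 · √3
  = 2.487 · 1.7321
  = 4.3076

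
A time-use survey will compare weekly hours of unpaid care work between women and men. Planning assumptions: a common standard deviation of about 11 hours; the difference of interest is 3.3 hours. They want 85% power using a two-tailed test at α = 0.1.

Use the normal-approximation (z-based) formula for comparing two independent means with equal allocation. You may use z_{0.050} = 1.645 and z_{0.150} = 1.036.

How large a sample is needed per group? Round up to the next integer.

n = 160 per group

n = (z_{α/2} + z_β)² · (σ₁² + σ₂²) / δ²
  = (1.645 + 1.036)² · (2·11² = 242) / 3.3²
  = 7.1878 · 242 / 10.89
  = 159.73
Round up → n = 160 per group.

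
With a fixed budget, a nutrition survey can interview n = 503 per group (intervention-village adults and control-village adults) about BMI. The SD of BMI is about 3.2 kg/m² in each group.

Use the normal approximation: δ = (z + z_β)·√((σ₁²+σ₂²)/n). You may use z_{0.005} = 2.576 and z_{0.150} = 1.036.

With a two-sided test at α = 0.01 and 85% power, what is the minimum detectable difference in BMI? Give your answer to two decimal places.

δ = (z_{α/2} + z_β) · √((σ₁²+σ₂²)/n)
  = (2.576 + 1.036) · √(20.48/503)
  = 3.612 · √0.04072
  = 3.612 · 0.2018
  = 0.7288

Minimum detectable difference ≈ 0.73 kg/m²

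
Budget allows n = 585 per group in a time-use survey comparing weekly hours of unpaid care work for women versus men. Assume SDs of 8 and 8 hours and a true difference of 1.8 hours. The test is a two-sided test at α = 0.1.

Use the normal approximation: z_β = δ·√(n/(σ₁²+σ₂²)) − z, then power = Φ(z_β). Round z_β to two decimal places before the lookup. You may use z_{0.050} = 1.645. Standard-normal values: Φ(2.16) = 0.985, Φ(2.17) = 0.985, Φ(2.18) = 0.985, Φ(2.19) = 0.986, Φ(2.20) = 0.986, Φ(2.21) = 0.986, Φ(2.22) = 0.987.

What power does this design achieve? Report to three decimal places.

Power ≈ 0.986

z_β = δ·√(n/(σ₁²+σ₂²)) − z_{α/2}
    = 1.8 · √(585/128) − 1.645
    = 1.8 · 2.13783 − 1.645
    = 3.8481 − 1.645 = 2.2031 → 2.20
Power = Φ(2.20) = 0.986.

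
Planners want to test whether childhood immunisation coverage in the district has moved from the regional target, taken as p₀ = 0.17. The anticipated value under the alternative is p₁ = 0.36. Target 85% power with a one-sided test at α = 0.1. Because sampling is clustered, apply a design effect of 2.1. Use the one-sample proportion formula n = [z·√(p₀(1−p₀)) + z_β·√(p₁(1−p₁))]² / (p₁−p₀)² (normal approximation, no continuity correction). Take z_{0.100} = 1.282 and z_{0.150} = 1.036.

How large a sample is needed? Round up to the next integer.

n = 56

n = [z_α·√(p₀q₀) + z_β·√(p₁q₁)]² / (p₁ − p₀)²
  = [1.282·√(0.17·0.83) + 1.036·√(0.36·0.64)]² / (0.19)²
  = [1.282·0.3756 + 1.036·0.4800]² / 0.0361
  = [0.9788]² / 0.0361
  = 26.54
Design effect: 2.1 × 26.54 = 55.74.
Round up → n = 56.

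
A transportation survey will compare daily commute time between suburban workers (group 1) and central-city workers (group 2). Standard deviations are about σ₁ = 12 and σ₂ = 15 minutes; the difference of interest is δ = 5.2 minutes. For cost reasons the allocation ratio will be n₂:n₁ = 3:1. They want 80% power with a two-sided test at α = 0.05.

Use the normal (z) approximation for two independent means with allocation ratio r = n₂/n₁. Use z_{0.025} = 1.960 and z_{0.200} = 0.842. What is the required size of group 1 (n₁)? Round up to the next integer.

n₁ = 64

n₁ = (z_{α/2} + z_β)² · (σ₁² + σ₂²/r) / δ²
   = (1.960 + 0.842)² · (12² + 15²/3) / 5.2²
   = 7.8512 · (144 + 75) / 27.04
   = 7.8512 · 219 / 27.04
   = 63.59
Round up → n₁ = 64; n₂ = r·n₁ = 3 × 64 = 192.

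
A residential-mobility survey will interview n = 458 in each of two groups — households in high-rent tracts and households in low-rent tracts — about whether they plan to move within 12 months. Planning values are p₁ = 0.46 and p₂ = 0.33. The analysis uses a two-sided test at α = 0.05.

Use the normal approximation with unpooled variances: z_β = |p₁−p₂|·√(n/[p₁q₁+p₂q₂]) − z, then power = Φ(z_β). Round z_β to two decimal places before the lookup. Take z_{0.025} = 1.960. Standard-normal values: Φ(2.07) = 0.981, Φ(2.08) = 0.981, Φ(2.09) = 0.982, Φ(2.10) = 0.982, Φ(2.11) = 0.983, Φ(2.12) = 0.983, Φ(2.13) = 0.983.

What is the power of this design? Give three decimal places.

z_β = |p₁−p₂|·√(n/[p₁q₁+p₂q₂]) − z_{α/2}
    = 0.13 · √(458/0.4695) − 1.960
    = 0.13 · 31.2331 − 1.960
    = 4.0603 − 1.960 = 2.1003 → 2.10
Power = Φ(2.10) = 0.982.

Power ≈ 0.982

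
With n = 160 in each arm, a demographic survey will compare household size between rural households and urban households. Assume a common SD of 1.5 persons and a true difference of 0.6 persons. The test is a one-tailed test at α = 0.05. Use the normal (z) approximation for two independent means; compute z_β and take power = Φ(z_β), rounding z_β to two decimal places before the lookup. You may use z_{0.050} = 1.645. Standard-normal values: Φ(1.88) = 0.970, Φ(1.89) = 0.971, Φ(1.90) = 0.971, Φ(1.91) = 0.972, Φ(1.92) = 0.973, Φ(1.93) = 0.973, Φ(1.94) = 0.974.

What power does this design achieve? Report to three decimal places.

Power ≈ 0.973

z_β = δ·√(n/(σ₁²+σ₂²)) − z_α
    = 0.6 · √(160/4.5) − 1.645
    = 0.6 · 5.96285 − 1.645
    = 3.5777 − 1.645 = 1.9327 → 1.93
Power = Φ(1.93) = 0.973.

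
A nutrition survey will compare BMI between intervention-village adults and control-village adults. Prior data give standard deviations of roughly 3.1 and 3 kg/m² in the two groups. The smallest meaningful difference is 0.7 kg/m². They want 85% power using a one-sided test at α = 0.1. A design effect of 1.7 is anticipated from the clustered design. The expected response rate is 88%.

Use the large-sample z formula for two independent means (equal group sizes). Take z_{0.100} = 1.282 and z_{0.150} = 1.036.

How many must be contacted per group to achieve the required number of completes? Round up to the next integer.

n = 395 per group

n = (z_α + z_β)² · (σ₁² + σ₂²) / δ²
  = (1.282 + 1.036)² · (3.1² + 3² = 18.61) / 0.7²
  = 5.3731 · 18.61 / 0.49
  = 204.07
Design effect: 1.7 × 204.07 = 346.92.
Adjust for 88% response: 346.92 / 0.88 = 394.22.
Round up → n = 395 per group.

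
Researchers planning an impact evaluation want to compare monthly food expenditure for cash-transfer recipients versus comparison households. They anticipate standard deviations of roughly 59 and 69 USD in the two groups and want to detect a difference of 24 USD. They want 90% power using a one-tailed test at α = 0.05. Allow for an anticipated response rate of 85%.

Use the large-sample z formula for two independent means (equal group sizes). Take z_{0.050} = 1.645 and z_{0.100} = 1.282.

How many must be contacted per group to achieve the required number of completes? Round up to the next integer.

n = (z_α + z_β)² · (σ₁² + σ₂²) / δ²
  = (1.645 + 1.282)² · (59² + 69² = 8242) / 24²
  = 8.5673 · 8242 / 576
  = 122.59
Adjust for 85% response: 122.59 / 0.85 = 144.22.
Round up → n = 145 per group.

n = 145 per group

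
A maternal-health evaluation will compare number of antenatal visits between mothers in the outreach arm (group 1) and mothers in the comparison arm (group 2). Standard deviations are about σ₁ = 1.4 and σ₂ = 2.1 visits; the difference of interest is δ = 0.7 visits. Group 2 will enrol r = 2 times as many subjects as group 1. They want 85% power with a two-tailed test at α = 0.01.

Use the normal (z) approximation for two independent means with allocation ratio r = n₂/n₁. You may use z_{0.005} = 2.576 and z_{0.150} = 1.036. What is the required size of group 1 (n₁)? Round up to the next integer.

n₁ = (z_{α/2} + z_β)² · (σ₁² + σ₂²/r) / δ²
   = (2.576 + 1.036)² · (1.4² + 2.1²/2) / 0.7²
   = 13.0465 · (1.96 + 2.205) / 0.49
   = 13.0465 · 4.165 / 0.49
   = 110.90
Round up → n₁ = 111; n₂ = r·n₁ = 2 × 111 = 222.

n₁ = 111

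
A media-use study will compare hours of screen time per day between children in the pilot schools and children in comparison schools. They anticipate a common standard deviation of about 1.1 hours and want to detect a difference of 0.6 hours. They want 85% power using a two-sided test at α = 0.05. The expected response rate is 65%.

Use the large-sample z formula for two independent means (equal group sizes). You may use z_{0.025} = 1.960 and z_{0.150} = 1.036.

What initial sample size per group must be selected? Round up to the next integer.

n = (z_{α/2} + z_β)² · (σ₁² + σ₂²) / δ²
  = (1.960 + 1.036)² · (2·1.1² = 2.42) / 0.6²
  = 8.9760 · 2.42 / 0.36
  = 60.34
Adjust for 65% response: 60.34 / 0.65 = 92.83.
Round up → n = 93 per group.

n = 93 per group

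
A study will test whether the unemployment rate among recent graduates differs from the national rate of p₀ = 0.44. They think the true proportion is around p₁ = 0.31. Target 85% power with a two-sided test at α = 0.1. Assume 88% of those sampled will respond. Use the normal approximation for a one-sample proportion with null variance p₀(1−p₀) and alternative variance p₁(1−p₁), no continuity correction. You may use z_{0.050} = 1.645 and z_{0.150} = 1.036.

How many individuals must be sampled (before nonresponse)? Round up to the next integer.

n = 113

n = [z_{α/2}·√(p₀q₀) + z_β·√(p₁q₁)]² / (p₁ − p₀)²
  = [1.645·√(0.44·0.56) + 1.036·√(0.31·0.69)]² / (-0.13)²
  = [1.645·0.4964 + 1.036·0.4625]² / 0.0169
  = [1.2957]² / 0.0169
  = 99.34
Adjust for 88% response: 99.34 / 0.88 = 112.89.
Round up → n = 113.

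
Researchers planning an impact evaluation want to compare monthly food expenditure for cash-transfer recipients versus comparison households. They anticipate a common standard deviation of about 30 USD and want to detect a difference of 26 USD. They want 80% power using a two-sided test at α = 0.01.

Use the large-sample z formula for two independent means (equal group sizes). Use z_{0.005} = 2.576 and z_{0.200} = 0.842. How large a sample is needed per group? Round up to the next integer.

n = 32 per group

n = (z_{α/2} + z_β)² · (σ₁² + σ₂²) / δ²
  = (2.576 + 0.842)² · (2·30² = 1800) / 26²
  = 11.6827 · 1800 / 676
  = 31.11
Round up → n = 32 per group.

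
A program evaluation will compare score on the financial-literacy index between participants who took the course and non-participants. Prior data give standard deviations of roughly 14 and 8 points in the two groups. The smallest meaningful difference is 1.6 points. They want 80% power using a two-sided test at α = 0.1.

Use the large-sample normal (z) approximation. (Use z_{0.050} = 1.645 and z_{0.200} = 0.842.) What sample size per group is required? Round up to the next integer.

n = (z_{α/2} + z_β)² · (σ₁² + σ₂²) / δ²
  = (1.645 + 0.842)² · (14² + 8² = 260) / 1.6²
  = 6.1852 · 260 / 2.56
  = 628.18
Round up → n = 629 per group.

n = 629 per group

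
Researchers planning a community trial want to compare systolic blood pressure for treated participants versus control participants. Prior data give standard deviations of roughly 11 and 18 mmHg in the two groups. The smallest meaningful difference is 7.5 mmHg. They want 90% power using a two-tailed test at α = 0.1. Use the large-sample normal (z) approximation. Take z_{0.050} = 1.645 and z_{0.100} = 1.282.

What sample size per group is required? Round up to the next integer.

n = (z_{α/2} + z_β)² · (σ₁² + σ₂²) / δ²
  = (1.645 + 1.282)² · (11² + 18² = 445) / 7.5²
  = 8.5673 · 445 / 56.25
  = 67.78
Round up → n = 68 per group.

n = 68 per group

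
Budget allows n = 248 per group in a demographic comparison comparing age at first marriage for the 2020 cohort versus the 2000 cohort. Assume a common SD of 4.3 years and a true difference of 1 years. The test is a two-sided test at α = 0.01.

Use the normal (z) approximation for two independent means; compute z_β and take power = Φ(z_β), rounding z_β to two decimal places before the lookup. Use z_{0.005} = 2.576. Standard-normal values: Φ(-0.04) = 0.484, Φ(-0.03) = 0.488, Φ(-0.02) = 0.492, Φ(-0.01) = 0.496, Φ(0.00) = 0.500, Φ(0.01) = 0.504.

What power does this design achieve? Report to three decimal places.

z_β = δ·√(n/(σ₁²+σ₂²)) − z_{α/2}
    = 1 · √(248/36.98) − 2.576
    = 1 · 2.58966 − 2.576
    = 2.5897 − 2.576 = 0.0137 → 0.01
Power = Φ(0.01) = 0.504.

Power ≈ 0.504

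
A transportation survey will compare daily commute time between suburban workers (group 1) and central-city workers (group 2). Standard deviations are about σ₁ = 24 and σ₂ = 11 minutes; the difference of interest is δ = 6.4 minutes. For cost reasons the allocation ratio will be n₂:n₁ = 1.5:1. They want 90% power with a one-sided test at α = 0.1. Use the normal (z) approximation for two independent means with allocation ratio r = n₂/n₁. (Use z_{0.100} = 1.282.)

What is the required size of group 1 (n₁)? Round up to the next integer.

n₁ = (z_α + z_β)² · (σ₁² + σ₂²/r) / δ²
   = (1.282 + 1.282)² · (24² + 11²/1.5) / 6.4²
   = 6.5741 · (576 + 80.6667) / 40.96
   = 6.5741 · 656.6667 / 40.96
   = 105.40
Round up → n₁ = 106; n₂ = r·n₁ = 1.5 × 106 = 159.

n₁ = 106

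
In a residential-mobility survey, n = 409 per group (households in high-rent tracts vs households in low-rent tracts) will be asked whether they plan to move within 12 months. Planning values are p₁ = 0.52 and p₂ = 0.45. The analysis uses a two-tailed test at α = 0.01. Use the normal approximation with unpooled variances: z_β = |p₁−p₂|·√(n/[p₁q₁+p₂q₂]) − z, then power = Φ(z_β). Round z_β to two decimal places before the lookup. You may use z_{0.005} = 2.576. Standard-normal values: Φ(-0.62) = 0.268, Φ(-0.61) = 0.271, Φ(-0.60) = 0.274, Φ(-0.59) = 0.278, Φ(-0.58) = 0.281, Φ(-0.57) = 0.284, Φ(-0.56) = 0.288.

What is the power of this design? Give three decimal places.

z_β = |p₁−p₂|·√(n/[p₁q₁+p₂q₂]) − z_{α/2}
    = 0.07 · √(409/0.4971) − 2.576
    = 0.07 · 28.6840 − 2.576
    = 2.0079 − 2.576 = -0.5681 → -0.57
Power = Φ(-0.57) = 0.284.

Power ≈ 0.284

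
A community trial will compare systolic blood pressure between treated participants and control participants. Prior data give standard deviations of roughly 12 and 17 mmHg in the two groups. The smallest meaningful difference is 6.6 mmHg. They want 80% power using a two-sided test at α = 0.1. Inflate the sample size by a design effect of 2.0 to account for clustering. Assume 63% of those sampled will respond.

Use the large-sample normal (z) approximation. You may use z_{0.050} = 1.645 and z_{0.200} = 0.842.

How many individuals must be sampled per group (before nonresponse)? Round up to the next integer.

n = 196 per group

n = (z_{α/2} + z_β)² · (σ₁² + σ₂²) / δ²
  = (1.645 + 0.842)² · (12² + 17² = 433) / 6.6²
  = 6.1852 · 433 / 43.56
  = 61.48
Design effect: 2.0 × 61.48 = 122.97.
Adjust for 63% response: 122.97 / 0.63 = 195.18.
Round up → n = 196 per group.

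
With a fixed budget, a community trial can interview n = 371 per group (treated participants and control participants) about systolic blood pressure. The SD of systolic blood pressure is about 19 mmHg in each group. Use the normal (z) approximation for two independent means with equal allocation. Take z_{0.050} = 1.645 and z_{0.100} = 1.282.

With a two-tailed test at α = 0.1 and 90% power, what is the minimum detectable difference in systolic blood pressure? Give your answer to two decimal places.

δ = (z_{α/2} + z_β) · √((σ₁²+σ₂²)/n)
  = (1.645 + 1.282) · √(722/371)
  = 2.927 · √1.9461
  = 2.927 · 1.3950
  = 4.0832

Minimum detectable difference ≈ 4.08 mmHg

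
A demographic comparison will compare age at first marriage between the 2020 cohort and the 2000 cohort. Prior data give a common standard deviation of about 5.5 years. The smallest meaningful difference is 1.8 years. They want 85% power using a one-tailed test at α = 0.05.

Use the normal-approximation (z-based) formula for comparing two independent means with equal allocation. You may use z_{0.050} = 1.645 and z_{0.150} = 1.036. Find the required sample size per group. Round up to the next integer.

n = (z_α + z_β)² · (σ₁² + σ₂²) / δ²
  = (1.645 + 1.036)² · (2·5.5² = 60.5) / 1.8²
  = 7.1878 · 60.5 / 3.24
  = 134.22
Round up → n = 135 per group.

n = 135 per group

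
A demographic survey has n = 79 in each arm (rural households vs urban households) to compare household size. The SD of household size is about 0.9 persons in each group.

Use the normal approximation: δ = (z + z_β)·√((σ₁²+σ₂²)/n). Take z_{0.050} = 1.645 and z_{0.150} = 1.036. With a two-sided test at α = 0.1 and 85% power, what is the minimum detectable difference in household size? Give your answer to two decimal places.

Minimum detectable difference ≈ 0.38 persons

δ = (z_{α/2} + z_β) · √((σ₁²+σ₂²)/n)
  = (1.645 + 1.036) · √(1.62/79)
  = 2.681 · √0.02051
  = 2.681 · 0.1432
  = 0.3839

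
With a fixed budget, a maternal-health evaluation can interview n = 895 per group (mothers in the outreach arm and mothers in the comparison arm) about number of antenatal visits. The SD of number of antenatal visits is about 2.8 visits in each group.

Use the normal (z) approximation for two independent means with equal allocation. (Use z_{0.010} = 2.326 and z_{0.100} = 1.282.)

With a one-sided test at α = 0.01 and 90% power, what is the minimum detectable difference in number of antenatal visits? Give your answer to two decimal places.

δ = (z_α + z_β) · √((σ₁²+σ₂²)/n)
  = (2.326 + 1.282) · √(15.68/895)
  = 3.608 · √0.01752
  = 3.608 · 0.1324
  = 0.4776

Minimum detectable difference ≈ 0.48 visits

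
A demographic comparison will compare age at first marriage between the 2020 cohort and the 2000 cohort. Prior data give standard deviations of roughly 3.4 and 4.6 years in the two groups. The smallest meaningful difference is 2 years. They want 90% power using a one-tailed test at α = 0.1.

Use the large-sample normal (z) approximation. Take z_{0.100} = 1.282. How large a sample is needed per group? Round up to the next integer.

n = 54 per group

n = (z_α + z_β)² · (σ₁² + σ₂²) / δ²
  = (1.282 + 1.282)² · (3.4² + 4.6² = 32.72) / 2²
  = 6.5741 · 32.72 / 4
  = 53.78
Round up → n = 54 per group.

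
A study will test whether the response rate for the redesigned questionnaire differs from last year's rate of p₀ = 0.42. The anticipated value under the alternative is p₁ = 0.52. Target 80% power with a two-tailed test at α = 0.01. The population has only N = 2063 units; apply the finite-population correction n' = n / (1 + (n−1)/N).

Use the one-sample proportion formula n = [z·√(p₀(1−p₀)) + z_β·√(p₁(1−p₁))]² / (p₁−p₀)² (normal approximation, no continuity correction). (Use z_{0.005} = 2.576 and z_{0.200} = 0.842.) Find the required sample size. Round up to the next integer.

n = [z_{α/2}·√(p₀q₀) + z_β·√(p₁q₁)]² / (p₁ − p₀)²
  = [2.576·√(0.42·0.58) + 0.842·√(0.52·0.48)]² / (0.10)²
  = [2.576·0.4936 + 0.842·0.4996]² / 0.0100
  = [1.6921]² / 0.0100
  = 286.31
Finite-population correction (N = 2063): 286.31 / (1 + (286.31 − 1)/2063) = 251.52.
Round up → n = 252.

n = 252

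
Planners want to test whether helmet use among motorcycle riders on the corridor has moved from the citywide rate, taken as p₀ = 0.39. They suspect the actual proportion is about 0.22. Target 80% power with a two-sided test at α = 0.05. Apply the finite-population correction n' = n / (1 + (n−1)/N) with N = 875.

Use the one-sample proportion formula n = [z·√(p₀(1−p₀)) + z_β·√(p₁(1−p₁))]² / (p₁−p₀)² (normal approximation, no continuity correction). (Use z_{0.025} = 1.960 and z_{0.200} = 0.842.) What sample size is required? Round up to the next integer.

n = 56

n = [z_{α/2}·√(p₀q₀) + z_β·√(p₁q₁)]² / (p₁ − p₀)²
  = [1.960·√(0.39·0.61) + 0.842·√(0.22·0.78)]² / (-0.17)²
  = [1.960·0.4877 + 0.842·0.4142]² / 0.0289
  = [1.3048]² / 0.0289
  = 58.91
Finite-population correction (N = 875): 58.91 / (1 + (58.91 − 1)/875) = 55.25.
Round up → n = 56.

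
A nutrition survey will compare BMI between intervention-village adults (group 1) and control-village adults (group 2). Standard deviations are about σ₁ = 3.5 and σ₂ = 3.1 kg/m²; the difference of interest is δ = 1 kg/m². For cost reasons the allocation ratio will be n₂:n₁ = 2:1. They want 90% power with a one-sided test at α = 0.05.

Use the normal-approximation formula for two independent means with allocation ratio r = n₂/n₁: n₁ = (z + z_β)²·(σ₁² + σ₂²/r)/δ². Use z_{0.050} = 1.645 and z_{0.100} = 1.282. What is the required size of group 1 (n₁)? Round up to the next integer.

n₁ = (z_α + z_β)² · (σ₁² + σ₂²/r) / δ²
   = (1.645 + 1.282)² · (3.5² + 3.1²/2) / 1²
   = 8.5673 · (12.25 + 4.805) / 1
   = 8.5673 · 17.055 / 1
   = 146.12
Round up → n₁ = 147; n₂ = r·n₁ = 2 × 147 = 294.

n₁ = 147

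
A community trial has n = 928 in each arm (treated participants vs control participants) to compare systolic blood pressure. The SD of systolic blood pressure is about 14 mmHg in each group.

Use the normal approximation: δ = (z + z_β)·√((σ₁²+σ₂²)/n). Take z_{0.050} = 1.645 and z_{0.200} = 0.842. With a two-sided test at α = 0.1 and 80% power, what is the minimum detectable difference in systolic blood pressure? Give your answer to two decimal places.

δ = (z_{α/2} + z_β) · √((σ₁²+σ₂²)/n)
  = (1.645 + 0.842) · √(392/928)
  = 2.487 · √0.42241
  = 2.487 · 0.6499
  = 1.6164

Minimum detectable difference ≈ 1.62 mmHg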